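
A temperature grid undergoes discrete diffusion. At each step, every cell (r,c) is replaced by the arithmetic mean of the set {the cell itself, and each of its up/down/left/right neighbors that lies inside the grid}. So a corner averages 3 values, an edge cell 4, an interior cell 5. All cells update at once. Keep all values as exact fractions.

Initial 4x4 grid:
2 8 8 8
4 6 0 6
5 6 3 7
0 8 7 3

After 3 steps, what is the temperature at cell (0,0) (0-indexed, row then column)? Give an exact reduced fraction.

Answer: 2647/540

Derivation:
Step 1: cell (0,0) = 14/3
Step 2: cell (0,0) = 179/36
Step 3: cell (0,0) = 2647/540
Full grid after step 3:
  2647/540 3847/720 4067/720 3179/540
  3397/720 739/150 3979/750 3923/720
  3257/720 14641/3000 15041/3000 18659/3600
  5053/1080 1759/360 9217/1800 5573/1080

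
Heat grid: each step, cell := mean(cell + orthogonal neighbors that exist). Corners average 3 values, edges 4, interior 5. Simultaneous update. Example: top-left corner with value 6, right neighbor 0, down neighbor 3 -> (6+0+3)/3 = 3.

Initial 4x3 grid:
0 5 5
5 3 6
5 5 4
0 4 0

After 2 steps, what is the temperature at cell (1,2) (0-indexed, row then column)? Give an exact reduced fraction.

Answer: 1103/240

Derivation:
Step 1: cell (1,2) = 9/2
Step 2: cell (1,2) = 1103/240
Full grid after step 2:
  59/18 1003/240 157/36
  227/60 4 1103/240
  71/20 15/4 907/240
  3 727/240 26/9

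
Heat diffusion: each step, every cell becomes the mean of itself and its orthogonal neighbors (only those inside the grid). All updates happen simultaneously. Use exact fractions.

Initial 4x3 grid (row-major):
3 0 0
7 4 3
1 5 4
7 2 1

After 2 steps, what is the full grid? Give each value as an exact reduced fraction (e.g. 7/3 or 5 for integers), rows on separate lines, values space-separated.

After step 1:
  10/3 7/4 1
  15/4 19/5 11/4
  5 16/5 13/4
  10/3 15/4 7/3
After step 2:
  53/18 593/240 11/6
  953/240 61/20 27/10
  917/240 19/5 173/60
  145/36 757/240 28/9

Answer: 53/18 593/240 11/6
953/240 61/20 27/10
917/240 19/5 173/60
145/36 757/240 28/9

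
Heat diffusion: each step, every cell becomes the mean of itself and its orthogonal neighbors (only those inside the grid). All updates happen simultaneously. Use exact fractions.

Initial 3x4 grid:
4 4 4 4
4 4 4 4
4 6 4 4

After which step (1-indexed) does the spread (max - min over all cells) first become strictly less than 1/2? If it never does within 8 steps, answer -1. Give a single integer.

Step 1: max=14/3, min=4, spread=2/3
Step 2: max=271/60, min=4, spread=31/60
Step 3: max=2371/540, min=4, spread=211/540
  -> spread < 1/2 first at step 3
Step 4: max=232897/54000, min=3647/900, spread=14077/54000
Step 5: max=2084407/486000, min=219683/54000, spread=5363/24300
Step 6: max=62060809/14580000, min=122869/30000, spread=93859/583200
Step 7: max=3709474481/874800000, min=199736467/48600000, spread=4568723/34992000
Step 8: max=221732435629/52488000000, min=6013618889/1458000000, spread=8387449/83980800

Answer: 3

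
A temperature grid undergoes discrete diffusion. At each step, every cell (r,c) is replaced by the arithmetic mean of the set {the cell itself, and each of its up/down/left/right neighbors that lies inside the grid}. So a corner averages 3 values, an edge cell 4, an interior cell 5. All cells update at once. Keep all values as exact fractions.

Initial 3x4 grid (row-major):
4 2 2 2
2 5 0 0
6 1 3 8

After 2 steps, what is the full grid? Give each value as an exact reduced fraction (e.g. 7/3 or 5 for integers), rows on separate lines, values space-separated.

After step 1:
  8/3 13/4 3/2 4/3
  17/4 2 2 5/2
  3 15/4 3 11/3
After step 2:
  61/18 113/48 97/48 16/9
  143/48 61/20 11/5 19/8
  11/3 47/16 149/48 55/18

Answer: 61/18 113/48 97/48 16/9
143/48 61/20 11/5 19/8
11/3 47/16 149/48 55/18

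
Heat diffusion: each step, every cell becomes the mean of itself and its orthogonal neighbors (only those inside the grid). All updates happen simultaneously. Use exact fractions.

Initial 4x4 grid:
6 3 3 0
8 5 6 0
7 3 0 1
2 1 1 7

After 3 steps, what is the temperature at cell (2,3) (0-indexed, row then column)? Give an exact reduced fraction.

Step 1: cell (2,3) = 2
Step 2: cell (2,3) = 179/80
Step 3: cell (2,3) = 5419/2400
Full grid after step 3:
  2231/432 6143/1440 1453/480 197/90
  3577/720 24901/6000 361/125 1079/480
  15157/3600 10447/3000 5363/2000 5419/2400
  3781/1080 1319/450 123/50 1669/720

Answer: 5419/2400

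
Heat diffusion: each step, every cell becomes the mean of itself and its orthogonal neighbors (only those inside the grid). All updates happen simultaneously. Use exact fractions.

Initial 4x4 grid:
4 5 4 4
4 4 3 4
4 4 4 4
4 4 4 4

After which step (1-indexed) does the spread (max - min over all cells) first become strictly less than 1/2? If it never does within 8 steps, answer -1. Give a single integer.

Answer: 2

Derivation:
Step 1: max=13/3, min=15/4, spread=7/12
Step 2: max=151/36, min=387/100, spread=73/225
  -> spread < 1/2 first at step 2
Step 3: max=1789/432, min=9337/2400, spread=5417/21600
Step 4: max=265763/64800, min=6271/1600, spread=943/5184
Step 5: max=7917737/1944000, min=8494609/2160000, spread=2725889/19440000
Step 6: max=236456459/58320000, min=28357829/7200000, spread=67580441/583200000
Step 7: max=1413580693/349920000, min=767020307/194400000, spread=82360351/874800000
Step 8: max=211492244723/52488000000, min=23038121009/5832000000, spread=2074577821/26244000000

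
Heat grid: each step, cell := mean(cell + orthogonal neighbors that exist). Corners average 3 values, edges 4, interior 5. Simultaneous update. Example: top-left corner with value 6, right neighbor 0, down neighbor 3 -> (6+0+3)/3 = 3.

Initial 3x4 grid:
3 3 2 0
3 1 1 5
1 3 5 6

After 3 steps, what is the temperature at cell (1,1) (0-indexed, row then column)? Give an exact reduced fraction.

Step 1: cell (1,1) = 11/5
Step 2: cell (1,1) = 47/20
Step 3: cell (1,1) = 739/300
Full grid after step 3:
  563/240 369/160 3379/1440 5663/2160
  1697/720 739/300 851/300 1109/360
  5297/2160 3931/1440 4669/1440 7913/2160

Answer: 739/300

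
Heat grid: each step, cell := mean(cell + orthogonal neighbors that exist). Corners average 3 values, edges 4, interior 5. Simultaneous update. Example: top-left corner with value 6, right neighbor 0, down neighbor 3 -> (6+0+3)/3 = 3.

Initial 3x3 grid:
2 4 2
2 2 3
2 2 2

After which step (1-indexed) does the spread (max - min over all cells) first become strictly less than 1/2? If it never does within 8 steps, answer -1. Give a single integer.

Answer: 3

Derivation:
Step 1: max=3, min=2, spread=1
Step 2: max=323/120, min=2, spread=83/120
Step 3: max=1877/720, min=1957/900, spread=173/400
  -> spread < 1/2 first at step 3
Step 4: max=107839/43200, min=3961/1800, spread=511/1728
Step 5: max=6413933/2592000, min=54401/24000, spread=4309/20736
Step 6: max=378423751/155520000, min=7411237/3240000, spread=36295/248832
Step 7: max=22547570597/9331200000, min=1799335831/777600000, spread=305773/2985984
Step 8: max=1343058670159/559872000000, min=18094575497/7776000000, spread=2575951/35831808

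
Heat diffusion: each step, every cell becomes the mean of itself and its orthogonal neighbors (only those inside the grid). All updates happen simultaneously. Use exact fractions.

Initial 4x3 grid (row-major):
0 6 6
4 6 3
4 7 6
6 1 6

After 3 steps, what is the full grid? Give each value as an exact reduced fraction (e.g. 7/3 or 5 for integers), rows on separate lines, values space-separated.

After step 1:
  10/3 9/2 5
  7/2 26/5 21/4
  21/4 24/5 11/2
  11/3 5 13/3
After step 2:
  34/9 541/120 59/12
  1037/240 93/20 419/80
  1033/240 103/20 1193/240
  167/36 89/20 89/18
After step 3:
  9077/2160 6427/1440 391/80
  6139/1440 358/75 791/160
  6629/1440 941/200 7309/1440
  9643/2160 1151/240 10343/2160

Answer: 9077/2160 6427/1440 391/80
6139/1440 358/75 791/160
6629/1440 941/200 7309/1440
9643/2160 1151/240 10343/2160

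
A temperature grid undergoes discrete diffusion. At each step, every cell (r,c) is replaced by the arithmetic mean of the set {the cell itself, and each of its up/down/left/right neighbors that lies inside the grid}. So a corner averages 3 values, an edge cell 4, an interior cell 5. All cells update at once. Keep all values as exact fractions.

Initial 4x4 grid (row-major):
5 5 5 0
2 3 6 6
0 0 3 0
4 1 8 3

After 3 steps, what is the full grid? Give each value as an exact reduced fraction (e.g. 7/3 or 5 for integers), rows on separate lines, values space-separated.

After step 1:
  4 9/2 4 11/3
  5/2 16/5 23/5 3
  3/2 7/5 17/5 3
  5/3 13/4 15/4 11/3
After step 2:
  11/3 157/40 503/120 32/9
  14/5 81/25 91/25 107/30
  53/30 51/20 323/100 49/15
  77/36 151/60 211/60 125/36
After step 3:
  1247/360 4507/1200 13781/3600 4073/1080
  1721/600 3231/1000 10721/3000 6313/1800
  833/360 3991/1500 4861/1500 6091/1800
  289/135 193/72 5731/1800 923/270

Answer: 1247/360 4507/1200 13781/3600 4073/1080
1721/600 3231/1000 10721/3000 6313/1800
833/360 3991/1500 4861/1500 6091/1800
289/135 193/72 5731/1800 923/270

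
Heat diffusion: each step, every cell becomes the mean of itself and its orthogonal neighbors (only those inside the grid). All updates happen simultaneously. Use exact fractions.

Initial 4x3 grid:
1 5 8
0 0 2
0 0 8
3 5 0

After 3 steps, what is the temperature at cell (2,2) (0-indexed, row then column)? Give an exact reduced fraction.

Answer: 2093/720

Derivation:
Step 1: cell (2,2) = 5/2
Step 2: cell (2,2) = 209/60
Step 3: cell (2,2) = 2093/720
Full grid after step 3:
  719/360 467/160 1279/360
  211/120 469/200 817/240
  569/360 49/20 2093/720
  1129/540 19/8 1679/540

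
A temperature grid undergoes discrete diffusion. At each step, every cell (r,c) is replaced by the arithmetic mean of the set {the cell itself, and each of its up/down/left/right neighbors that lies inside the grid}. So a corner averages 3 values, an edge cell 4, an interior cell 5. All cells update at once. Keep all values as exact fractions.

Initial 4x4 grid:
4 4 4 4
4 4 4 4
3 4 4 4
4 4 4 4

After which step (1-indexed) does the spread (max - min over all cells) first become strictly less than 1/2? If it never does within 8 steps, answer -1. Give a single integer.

Answer: 1

Derivation:
Step 1: max=4, min=11/3, spread=1/3
  -> spread < 1/2 first at step 1
Step 2: max=4, min=449/120, spread=31/120
Step 3: max=4, min=4109/1080, spread=211/1080
Step 4: max=4, min=415157/108000, spread=16843/108000
Step 5: max=35921/9000, min=3749357/972000, spread=130111/972000
Step 6: max=2152841/540000, min=112997633/29160000, spread=3255781/29160000
Step 7: max=2148893/540000, min=3398846309/874800000, spread=82360351/874800000
Step 8: max=386293559/97200000, min=102224683109/26244000000, spread=2074577821/26244000000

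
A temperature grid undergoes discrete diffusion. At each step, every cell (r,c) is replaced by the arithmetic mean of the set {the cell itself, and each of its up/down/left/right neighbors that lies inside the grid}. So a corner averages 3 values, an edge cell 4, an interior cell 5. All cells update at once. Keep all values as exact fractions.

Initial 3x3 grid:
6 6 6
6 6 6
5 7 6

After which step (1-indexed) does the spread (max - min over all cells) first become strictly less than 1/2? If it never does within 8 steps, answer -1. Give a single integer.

Step 1: max=19/3, min=23/4, spread=7/12
Step 2: max=92/15, min=71/12, spread=13/60
  -> spread < 1/2 first at step 2
Step 3: max=827/135, min=28573/4800, spread=7483/43200
Step 4: max=656221/108000, min=258143/43200, spread=21727/216000
Step 5: max=5899711/972000, min=34557319/5760000, spread=10906147/155520000
Step 6: max=706040059/116640000, min=933825287/155520000, spread=36295/746496
Step 7: max=10582115837/1749600000, min=56119437589/9331200000, spread=305773/8957952
Step 8: max=2537032579381/419904000000, min=3369293694383/559872000000, spread=2575951/107495424

Answer: 2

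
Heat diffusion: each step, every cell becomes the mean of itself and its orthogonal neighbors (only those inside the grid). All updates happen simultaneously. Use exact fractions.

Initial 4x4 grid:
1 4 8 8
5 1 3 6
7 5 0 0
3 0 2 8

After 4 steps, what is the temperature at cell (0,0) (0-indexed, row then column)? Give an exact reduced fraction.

Step 1: cell (0,0) = 10/3
Step 2: cell (0,0) = 31/9
Step 3: cell (0,0) = 8171/2160
Step 4: cell (0,0) = 244613/64800
Full grid after step 4:
  244613/64800 868487/216000 959447/216000 76853/16200
  98239/27000 658019/180000 8911/2250 916877/216000
  91639/27000 59369/18000 118891/36000 755261/216000
  106801/32400 331771/108000 322843/108000 200417/64800

Answer: 244613/64800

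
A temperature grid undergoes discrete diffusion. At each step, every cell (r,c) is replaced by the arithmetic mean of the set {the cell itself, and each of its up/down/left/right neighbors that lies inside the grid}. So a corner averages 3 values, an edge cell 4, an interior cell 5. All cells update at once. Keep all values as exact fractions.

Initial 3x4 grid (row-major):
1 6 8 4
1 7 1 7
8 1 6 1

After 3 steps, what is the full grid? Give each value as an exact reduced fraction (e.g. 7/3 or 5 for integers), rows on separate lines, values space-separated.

After step 1:
  8/3 11/2 19/4 19/3
  17/4 16/5 29/5 13/4
  10/3 11/2 9/4 14/3
After step 2:
  149/36 967/240 1343/240 43/9
  269/80 97/20 77/20 401/80
  157/36 857/240 1093/240 61/18
After step 3:
  4151/1080 6701/1440 6571/1440 5539/1080
  1337/320 1573/400 1909/400 4087/960
  2033/540 6241/1440 5531/1440 583/135

Answer: 4151/1080 6701/1440 6571/1440 5539/1080
1337/320 1573/400 1909/400 4087/960
2033/540 6241/1440 5531/1440 583/135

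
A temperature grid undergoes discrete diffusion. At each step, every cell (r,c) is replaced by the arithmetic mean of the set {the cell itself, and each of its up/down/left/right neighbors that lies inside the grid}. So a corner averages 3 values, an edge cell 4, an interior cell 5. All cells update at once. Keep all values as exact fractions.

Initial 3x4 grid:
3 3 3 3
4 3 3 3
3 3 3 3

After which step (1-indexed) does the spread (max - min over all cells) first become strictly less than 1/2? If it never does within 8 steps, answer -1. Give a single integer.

Step 1: max=10/3, min=3, spread=1/3
  -> spread < 1/2 first at step 1
Step 2: max=787/240, min=3, spread=67/240
Step 3: max=6917/2160, min=3, spread=437/2160
Step 4: max=2749531/864000, min=3009/1000, spread=29951/172800
Step 5: max=24543821/7776000, min=10204/3375, spread=206761/1555200
Step 6: max=9787395571/3110400000, min=16365671/5400000, spread=14430763/124416000
Step 7: max=584979741689/186624000000, min=1313652727/432000000, spread=139854109/1492992000
Step 8: max=35014791890251/11197440000000, min=118491228977/38880000000, spread=7114543559/89579520000

Answer: 1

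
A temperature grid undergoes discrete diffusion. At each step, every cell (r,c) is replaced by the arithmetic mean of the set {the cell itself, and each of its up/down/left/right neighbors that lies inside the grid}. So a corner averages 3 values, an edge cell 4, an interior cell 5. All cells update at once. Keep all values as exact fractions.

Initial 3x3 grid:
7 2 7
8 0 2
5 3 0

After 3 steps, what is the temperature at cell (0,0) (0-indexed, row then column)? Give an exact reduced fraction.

Answer: 247/54

Derivation:
Step 1: cell (0,0) = 17/3
Step 2: cell (0,0) = 44/9
Step 3: cell (0,0) = 247/54
Full grid after step 3:
  247/54 559/144 1445/432
  17/4 851/240 1609/576
  427/108 37/12 1097/432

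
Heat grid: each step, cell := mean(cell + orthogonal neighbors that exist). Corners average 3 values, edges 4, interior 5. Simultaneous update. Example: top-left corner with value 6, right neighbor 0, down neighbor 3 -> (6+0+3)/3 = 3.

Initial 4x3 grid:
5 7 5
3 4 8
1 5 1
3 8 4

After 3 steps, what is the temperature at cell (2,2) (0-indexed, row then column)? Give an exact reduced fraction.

Answer: 16651/3600

Derivation:
Step 1: cell (2,2) = 9/2
Step 2: cell (2,2) = 257/60
Step 3: cell (2,2) = 16651/3600
Full grid after step 3:
  1709/360 71969/14400 11749/2160
  3323/800 14273/3000 4379/900
  3203/800 25031/6000 16651/3600
  2831/720 15511/3600 593/135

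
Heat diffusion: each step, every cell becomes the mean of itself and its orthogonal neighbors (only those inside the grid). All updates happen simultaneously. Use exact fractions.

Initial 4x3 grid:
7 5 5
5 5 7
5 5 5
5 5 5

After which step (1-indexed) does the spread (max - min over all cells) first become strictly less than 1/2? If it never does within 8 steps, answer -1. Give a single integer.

Answer: 4

Derivation:
Step 1: max=17/3, min=5, spread=2/3
Step 2: max=667/120, min=5, spread=67/120
Step 3: max=5987/1080, min=121/24, spread=271/540
Step 4: max=355999/64800, min=6121/1200, spread=5093/12960
  -> spread < 1/2 first at step 4
Step 5: max=21251501/3888000, min=554611/108000, spread=257101/777600
Step 6: max=1268053999/233280000, min=16747967/3240000, spread=497603/1866240
Step 7: max=75778037141/13996800000, min=168246113/32400000, spread=123828653/559872000
Step 8: max=4530181884319/839808000000, min=15202295413/2916000000, spread=1215366443/6718464000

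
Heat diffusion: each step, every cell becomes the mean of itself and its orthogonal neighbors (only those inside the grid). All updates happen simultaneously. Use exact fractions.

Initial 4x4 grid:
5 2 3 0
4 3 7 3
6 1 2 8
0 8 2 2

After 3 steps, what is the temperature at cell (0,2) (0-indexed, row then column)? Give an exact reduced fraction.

Answer: 1579/480

Derivation:
Step 1: cell (0,2) = 3
Step 2: cell (0,2) = 237/80
Step 3: cell (0,2) = 1579/480
Full grid after step 3:
  3857/1080 997/288 1579/480 1151/360
  5441/1440 10643/3000 3529/1000 1727/480
  25789/7200 2233/600 739/200 3009/800
  799/216 25309/7200 8887/2400 91/24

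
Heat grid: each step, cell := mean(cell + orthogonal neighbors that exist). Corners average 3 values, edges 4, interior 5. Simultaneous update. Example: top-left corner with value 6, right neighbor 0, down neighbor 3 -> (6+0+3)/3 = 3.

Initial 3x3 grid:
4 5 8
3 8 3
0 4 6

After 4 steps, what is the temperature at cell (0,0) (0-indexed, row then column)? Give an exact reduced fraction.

Answer: 4163/900

Derivation:
Step 1: cell (0,0) = 4
Step 2: cell (0,0) = 14/3
Step 3: cell (0,0) = 803/180
Step 4: cell (0,0) = 4163/900
Full grid after step 4:
  4163/900 4230899/864000 342311/64800
  3667649/864000 568121/120000 4306399/864000
  533047/129600 1876637/432000 621397/129600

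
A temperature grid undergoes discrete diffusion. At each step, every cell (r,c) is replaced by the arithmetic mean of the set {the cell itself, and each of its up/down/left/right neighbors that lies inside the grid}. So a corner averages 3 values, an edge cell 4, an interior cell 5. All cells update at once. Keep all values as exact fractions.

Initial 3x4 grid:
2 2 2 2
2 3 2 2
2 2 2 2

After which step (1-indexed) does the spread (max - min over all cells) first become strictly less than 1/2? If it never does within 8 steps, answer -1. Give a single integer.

Answer: 1

Derivation:
Step 1: max=9/4, min=2, spread=1/4
  -> spread < 1/2 first at step 1
Step 2: max=223/100, min=2, spread=23/100
Step 3: max=10411/4800, min=813/400, spread=131/960
Step 4: max=92951/43200, min=14791/7200, spread=841/8640
Step 5: max=37102051/17280000, min=2973373/1440000, spread=56863/691200
Step 6: max=332574341/155520000, min=26909543/12960000, spread=386393/6220800
Step 7: max=132809723131/62208000000, min=10788358813/5184000000, spread=26795339/497664000
Step 8: max=7948775714129/3732480000000, min=649166149667/311040000000, spread=254051069/5971968000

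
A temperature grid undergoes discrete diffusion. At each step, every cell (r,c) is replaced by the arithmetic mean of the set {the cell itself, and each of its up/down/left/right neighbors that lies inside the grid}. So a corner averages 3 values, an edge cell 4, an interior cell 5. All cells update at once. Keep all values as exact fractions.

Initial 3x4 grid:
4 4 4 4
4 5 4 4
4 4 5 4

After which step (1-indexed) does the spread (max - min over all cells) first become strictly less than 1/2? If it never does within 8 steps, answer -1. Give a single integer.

Answer: 2

Derivation:
Step 1: max=9/2, min=4, spread=1/2
Step 2: max=1049/240, min=4, spread=89/240
  -> spread < 1/2 first at step 2
Step 3: max=10307/2400, min=3289/800, spread=11/60
Step 4: max=919547/216000, min=89017/21600, spread=29377/216000
Step 5: max=1144171/270000, min=2244517/540000, spread=1753/21600
Step 6: max=24307807/5760000, min=161858041/38880000, spread=71029/1244160
Step 7: max=16390716229/3888000000, min=9740223619/2332800000, spread=7359853/182250000
Step 8: max=87298144567/20736000000, min=194993335807/46656000000, spread=45679663/1492992000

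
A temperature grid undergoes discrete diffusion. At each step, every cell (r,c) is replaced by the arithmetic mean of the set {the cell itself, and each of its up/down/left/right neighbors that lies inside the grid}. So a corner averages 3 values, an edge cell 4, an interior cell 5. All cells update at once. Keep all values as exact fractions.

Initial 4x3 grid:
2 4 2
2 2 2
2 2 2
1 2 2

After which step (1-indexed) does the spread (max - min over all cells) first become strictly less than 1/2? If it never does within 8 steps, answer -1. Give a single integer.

Answer: 4

Derivation:
Step 1: max=8/3, min=5/3, spread=1
Step 2: max=307/120, min=31/18, spread=301/360
Step 3: max=2597/1080, min=391/216, spread=107/180
Step 4: max=1015771/432000, min=242723/129600, spread=620083/1296000
  -> spread < 1/2 first at step 4
Step 5: max=8949161/3888000, min=14870287/7776000, spread=201869/518400
Step 6: max=3525396811/1555200000, min=910077953/466560000, spread=1475410903/4665600000
Step 7: max=31336949501/13996800000, min=55353947227/27993600000, spread=3614791/13824000
Step 8: max=12409189068691/5598720000000, min=3361469342993/1679616000000, spread=3612873776143/16796160000000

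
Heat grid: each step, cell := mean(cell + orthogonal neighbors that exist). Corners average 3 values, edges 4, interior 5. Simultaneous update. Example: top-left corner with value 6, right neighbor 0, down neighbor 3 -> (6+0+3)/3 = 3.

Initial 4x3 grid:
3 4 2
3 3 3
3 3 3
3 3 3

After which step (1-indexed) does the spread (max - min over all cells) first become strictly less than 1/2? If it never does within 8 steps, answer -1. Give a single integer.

Answer: 2

Derivation:
Step 1: max=10/3, min=11/4, spread=7/12
Step 2: max=47/15, min=35/12, spread=13/60
  -> spread < 1/2 first at step 2
Step 3: max=422/135, min=7099/2400, spread=3629/21600
Step 4: max=99601/32400, min=71531/24000, spread=60683/648000
Step 5: max=2981947/972000, min=645811/216000, spread=30319/388800
Step 6: max=177960953/58320000, min=19430767/6480000, spread=61681/1166400
Step 7: max=5329347701/1749600000, min=583369639/194400000, spread=1580419/34992000
Step 8: max=319061917609/104976000000, min=35059225901/11664000000, spread=7057769/209952000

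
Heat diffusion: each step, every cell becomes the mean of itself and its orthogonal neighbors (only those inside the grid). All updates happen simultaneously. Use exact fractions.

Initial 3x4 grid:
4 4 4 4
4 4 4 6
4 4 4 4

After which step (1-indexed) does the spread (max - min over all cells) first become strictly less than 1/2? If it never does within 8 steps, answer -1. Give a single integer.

Answer: 3

Derivation:
Step 1: max=14/3, min=4, spread=2/3
Step 2: max=547/120, min=4, spread=67/120
Step 3: max=4757/1080, min=4, spread=437/1080
  -> spread < 1/2 first at step 3
Step 4: max=1885531/432000, min=2009/500, spread=29951/86400
Step 5: max=16767821/3888000, min=13658/3375, spread=206761/777600
Step 6: max=6676995571/1555200000, min=10965671/2700000, spread=14430763/62208000
Step 7: max=398355741689/93312000000, min=881652727/216000000, spread=139854109/746496000
Step 8: max=23817351890251/5598720000000, min=79611228977/19440000000, spread=7114543559/44789760000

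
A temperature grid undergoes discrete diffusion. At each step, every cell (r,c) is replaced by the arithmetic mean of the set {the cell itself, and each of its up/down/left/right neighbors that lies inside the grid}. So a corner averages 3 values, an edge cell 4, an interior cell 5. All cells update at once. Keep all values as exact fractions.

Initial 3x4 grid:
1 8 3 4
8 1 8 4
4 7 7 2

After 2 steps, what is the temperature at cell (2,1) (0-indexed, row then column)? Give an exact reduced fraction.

Step 1: cell (2,1) = 19/4
Step 2: cell (2,1) = 1409/240
Full grid after step 2:
  149/36 79/15 259/60 167/36
  219/40 9/2 109/20 171/40
  175/36 1409/240 1181/240 89/18

Answer: 1409/240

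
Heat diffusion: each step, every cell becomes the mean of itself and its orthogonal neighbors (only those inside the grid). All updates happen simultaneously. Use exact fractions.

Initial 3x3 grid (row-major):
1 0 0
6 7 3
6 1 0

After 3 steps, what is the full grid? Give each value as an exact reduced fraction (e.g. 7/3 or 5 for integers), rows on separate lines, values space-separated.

After step 1:
  7/3 2 1
  5 17/5 5/2
  13/3 7/2 4/3
After step 2:
  28/9 131/60 11/6
  113/30 82/25 247/120
  77/18 377/120 22/9
After step 3:
  1631/540 9367/3600 81/40
  812/225 1443/500 17309/7200
  4027/1080 23659/7200 344/135

Answer: 1631/540 9367/3600 81/40
812/225 1443/500 17309/7200
4027/1080 23659/7200 344/135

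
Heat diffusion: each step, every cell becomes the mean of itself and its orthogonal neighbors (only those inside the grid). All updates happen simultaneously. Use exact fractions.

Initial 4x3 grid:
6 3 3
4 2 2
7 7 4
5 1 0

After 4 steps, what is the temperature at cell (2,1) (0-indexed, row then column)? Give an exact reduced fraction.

Answer: 452327/120000

Derivation:
Step 1: cell (2,1) = 21/5
Step 2: cell (2,1) = 401/100
Step 3: cell (2,1) = 7543/2000
Step 4: cell (2,1) = 452327/120000
Full grid after step 4:
  260333/64800 529349/144000 215833/64800
  225299/54000 224401/60000 22553/6750
  14129/3375 452327/120000 88907/27000
  530431/129600 1052053/288000 425231/129600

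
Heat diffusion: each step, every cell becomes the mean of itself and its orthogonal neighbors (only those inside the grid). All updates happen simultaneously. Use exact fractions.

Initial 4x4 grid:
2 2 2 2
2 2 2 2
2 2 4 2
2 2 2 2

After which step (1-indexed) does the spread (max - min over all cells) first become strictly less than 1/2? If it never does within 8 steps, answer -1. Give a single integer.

Step 1: max=5/2, min=2, spread=1/2
Step 2: max=61/25, min=2, spread=11/25
  -> spread < 1/2 first at step 2
Step 3: max=2767/1200, min=2, spread=367/1200
Step 4: max=12371/5400, min=613/300, spread=1337/5400
Step 5: max=365669/162000, min=18469/9000, spread=33227/162000
Step 6: max=10934327/4860000, min=112049/54000, spread=849917/4860000
Step 7: max=325314347/145800000, min=1688533/810000, spread=21378407/145800000
Step 8: max=9714462371/4374000000, min=509688343/243000000, spread=540072197/4374000000

Answer: 2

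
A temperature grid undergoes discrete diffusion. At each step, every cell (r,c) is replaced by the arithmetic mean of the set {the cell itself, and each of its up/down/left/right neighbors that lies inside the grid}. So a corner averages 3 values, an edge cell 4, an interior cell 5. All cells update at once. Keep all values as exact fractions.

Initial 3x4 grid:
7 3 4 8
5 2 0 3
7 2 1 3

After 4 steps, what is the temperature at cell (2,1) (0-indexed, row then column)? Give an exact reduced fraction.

Step 1: cell (2,1) = 3
Step 2: cell (2,1) = 347/120
Step 3: cell (2,1) = 5731/1800
Step 4: cell (2,1) = 350009/108000
Full grid after step 4:
  177931/43200 272131/72000 253951/72000 6179/1800
  3391927/864000 1271363/360000 280597/90000 1337521/432000
  484043/129600 350009/108000 306739/108000 178319/64800

Answer: 350009/108000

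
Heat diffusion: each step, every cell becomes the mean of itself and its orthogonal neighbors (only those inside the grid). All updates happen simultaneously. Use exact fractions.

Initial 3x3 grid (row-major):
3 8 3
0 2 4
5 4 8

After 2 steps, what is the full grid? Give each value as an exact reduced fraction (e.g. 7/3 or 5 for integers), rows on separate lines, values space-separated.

After step 1:
  11/3 4 5
  5/2 18/5 17/4
  3 19/4 16/3
After step 2:
  61/18 61/15 53/12
  383/120 191/50 1091/240
  41/12 1001/240 43/9

Answer: 61/18 61/15 53/12
383/120 191/50 1091/240
41/12 1001/240 43/9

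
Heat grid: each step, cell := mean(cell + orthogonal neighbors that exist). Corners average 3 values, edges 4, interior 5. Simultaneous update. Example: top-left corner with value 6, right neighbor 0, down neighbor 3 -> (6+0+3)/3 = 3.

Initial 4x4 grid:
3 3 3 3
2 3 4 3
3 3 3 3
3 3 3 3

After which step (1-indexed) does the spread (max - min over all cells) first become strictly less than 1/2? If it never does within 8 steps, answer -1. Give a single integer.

Answer: 2

Derivation:
Step 1: max=13/4, min=8/3, spread=7/12
Step 2: max=159/50, min=67/24, spread=233/600
  -> spread < 1/2 first at step 2
Step 3: max=7543/2400, min=1235/432, spread=6137/21600
Step 4: max=33779/10800, min=187837/64800, spread=14837/64800
Step 5: max=201217/64800, min=4738459/1620000, spread=48661/270000
Step 6: max=30051893/9720000, min=57228043/19440000, spread=35503/240000
Step 7: max=897449627/291600000, min=4310763343/1458000000, spread=7353533/60750000
Step 8: max=26832706229/8748000000, min=259597179269/87480000000, spread=2909961007/29160000000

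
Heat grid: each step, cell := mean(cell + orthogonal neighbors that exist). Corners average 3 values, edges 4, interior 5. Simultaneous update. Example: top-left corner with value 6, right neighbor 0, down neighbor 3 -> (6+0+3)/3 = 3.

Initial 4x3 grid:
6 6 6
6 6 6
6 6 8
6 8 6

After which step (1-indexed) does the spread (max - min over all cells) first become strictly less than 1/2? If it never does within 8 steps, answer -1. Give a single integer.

Step 1: max=22/3, min=6, spread=4/3
Step 2: max=273/40, min=6, spread=33/40
Step 3: max=7339/1080, min=6, spread=859/1080
Step 4: max=430403/64800, min=5479/900, spread=7183/12960
Step 5: max=25667077/3888000, min=330211/54000, spread=378377/777600
  -> spread < 1/2 first at step 5
Step 6: max=1525341623/233280000, min=3329789/540000, spread=3474911/9331200
Step 7: max=91063600357/13996800000, min=301053989/48600000, spread=174402061/559872000
Step 8: max=5436132566063/839808000000, min=36303816727/5832000000, spread=1667063659/6718464000

Answer: 5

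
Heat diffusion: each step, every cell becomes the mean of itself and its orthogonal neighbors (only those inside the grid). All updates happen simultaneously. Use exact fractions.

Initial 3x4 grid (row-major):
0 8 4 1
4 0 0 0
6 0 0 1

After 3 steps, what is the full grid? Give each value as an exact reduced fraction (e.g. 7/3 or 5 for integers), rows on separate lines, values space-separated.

After step 1:
  4 3 13/4 5/3
  5/2 12/5 4/5 1/2
  10/3 3/2 1/4 1/3
After step 2:
  19/6 253/80 523/240 65/36
  367/120 51/25 36/25 33/40
  22/9 449/240 173/240 13/36
After step 3:
  751/240 6329/2400 15457/7200 3463/2160
  19277/7200 6943/3000 1441/1000 2659/2400
  5309/2160 12737/7200 7907/7200 1373/2160

Answer: 751/240 6329/2400 15457/7200 3463/2160
19277/7200 6943/3000 1441/1000 2659/2400
5309/2160 12737/7200 7907/7200 1373/2160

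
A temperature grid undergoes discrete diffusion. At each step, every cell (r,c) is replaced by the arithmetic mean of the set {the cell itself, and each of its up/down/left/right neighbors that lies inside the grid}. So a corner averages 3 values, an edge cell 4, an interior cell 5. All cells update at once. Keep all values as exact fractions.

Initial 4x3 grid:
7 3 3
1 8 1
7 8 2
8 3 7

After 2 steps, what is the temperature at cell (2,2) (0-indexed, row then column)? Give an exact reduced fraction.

Step 1: cell (2,2) = 9/2
Step 2: cell (2,2) = 22/5
Full grid after step 2:
  44/9 309/80 133/36
  1177/240 243/50 109/30
  467/80 134/25 22/5
  37/6 221/40 5

Answer: 22/5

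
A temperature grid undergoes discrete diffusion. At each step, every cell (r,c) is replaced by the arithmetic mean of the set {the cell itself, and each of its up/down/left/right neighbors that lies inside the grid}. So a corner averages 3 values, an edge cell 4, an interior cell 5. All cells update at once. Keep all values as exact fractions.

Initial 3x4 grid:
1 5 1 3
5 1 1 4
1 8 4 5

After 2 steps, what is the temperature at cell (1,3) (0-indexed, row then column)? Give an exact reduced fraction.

Step 1: cell (1,3) = 13/4
Step 2: cell (1,3) = 249/80
Full grid after step 2:
  23/9 73/24 281/120 101/36
  43/12 137/50 329/100 249/80
  61/18 25/6 109/30 145/36

Answer: 249/80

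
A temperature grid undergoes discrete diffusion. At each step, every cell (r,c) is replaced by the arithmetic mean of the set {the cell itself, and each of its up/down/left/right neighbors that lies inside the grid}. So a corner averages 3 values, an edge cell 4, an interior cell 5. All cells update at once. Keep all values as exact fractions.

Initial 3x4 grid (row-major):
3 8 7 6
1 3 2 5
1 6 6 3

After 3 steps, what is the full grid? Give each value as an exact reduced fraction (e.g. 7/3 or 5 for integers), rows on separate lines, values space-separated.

After step 1:
  4 21/4 23/4 6
  2 4 23/5 4
  8/3 4 17/4 14/3
After step 2:
  15/4 19/4 27/5 21/4
  19/6 397/100 113/25 289/60
  26/9 179/48 1051/240 155/36
After step 3:
  35/9 1787/400 249/50 232/45
  6199/1800 24163/6000 27703/6000 17003/3600
  1409/432 26941/7200 30481/7200 9721/2160

Answer: 35/9 1787/400 249/50 232/45
6199/1800 24163/6000 27703/6000 17003/3600
1409/432 26941/7200 30481/7200 9721/2160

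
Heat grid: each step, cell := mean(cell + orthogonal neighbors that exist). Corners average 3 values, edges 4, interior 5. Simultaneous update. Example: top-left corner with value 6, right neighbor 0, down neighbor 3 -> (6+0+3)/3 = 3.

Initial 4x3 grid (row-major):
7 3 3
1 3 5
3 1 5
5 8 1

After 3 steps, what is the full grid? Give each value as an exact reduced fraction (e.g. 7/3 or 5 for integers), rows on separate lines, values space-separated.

After step 1:
  11/3 4 11/3
  7/2 13/5 4
  5/2 4 3
  16/3 15/4 14/3
After step 2:
  67/18 209/60 35/9
  46/15 181/50 199/60
  23/6 317/100 47/12
  139/36 71/16 137/36
After step 3:
  1849/540 13243/3600 481/135
  6409/1800 4997/1500 3317/900
  6269/1800 7591/2000 3197/900
  1747/432 18329/4800 1751/432

Answer: 1849/540 13243/3600 481/135
6409/1800 4997/1500 3317/900
6269/1800 7591/2000 3197/900
1747/432 18329/4800 1751/432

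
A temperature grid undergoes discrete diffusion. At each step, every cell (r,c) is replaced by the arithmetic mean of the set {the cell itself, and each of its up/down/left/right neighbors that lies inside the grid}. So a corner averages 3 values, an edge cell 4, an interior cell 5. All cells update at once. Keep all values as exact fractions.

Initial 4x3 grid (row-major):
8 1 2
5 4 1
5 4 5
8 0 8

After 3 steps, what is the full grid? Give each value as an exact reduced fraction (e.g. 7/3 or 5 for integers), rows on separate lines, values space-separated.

Answer: 1799/432 17149/4800 1273/432
4007/900 7561/2000 11953/3600
8399/1800 12599/3000 14173/3600
2519/540 16373/3600 4603/1080

Derivation:
After step 1:
  14/3 15/4 4/3
  11/2 3 3
  11/2 18/5 9/2
  13/3 5 13/3
After step 2:
  167/36 51/16 97/36
  14/3 377/100 71/24
  71/15 108/25 463/120
  89/18 259/60 83/18
After step 3:
  1799/432 17149/4800 1273/432
  4007/900 7561/2000 11953/3600
  8399/1800 12599/3000 14173/3600
  2519/540 16373/3600 4603/1080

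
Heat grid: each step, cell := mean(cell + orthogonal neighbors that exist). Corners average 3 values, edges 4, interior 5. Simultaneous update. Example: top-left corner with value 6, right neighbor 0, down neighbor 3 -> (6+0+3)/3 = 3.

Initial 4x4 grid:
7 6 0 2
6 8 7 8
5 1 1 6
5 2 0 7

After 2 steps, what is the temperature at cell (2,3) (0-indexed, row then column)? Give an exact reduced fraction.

Answer: 223/48

Derivation:
Step 1: cell (2,3) = 11/2
Step 2: cell (2,3) = 223/48
Full grid after step 2:
  217/36 157/30 257/60 77/18
  1361/240 511/100 229/50 1163/240
  363/80 73/20 96/25 223/48
  41/12 119/40 71/24 37/9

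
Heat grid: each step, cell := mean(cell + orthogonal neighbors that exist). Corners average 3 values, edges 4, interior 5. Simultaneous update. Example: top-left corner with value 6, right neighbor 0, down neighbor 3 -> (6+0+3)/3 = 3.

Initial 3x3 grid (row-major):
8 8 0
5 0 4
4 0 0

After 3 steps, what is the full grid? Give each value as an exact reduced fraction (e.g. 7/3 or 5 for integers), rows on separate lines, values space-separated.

After step 1:
  7 4 4
  17/4 17/5 1
  3 1 4/3
After step 2:
  61/12 23/5 3
  353/80 273/100 73/30
  11/4 131/60 10/9
After step 3:
  3383/720 289/75 301/90
  17971/4800 19631/6000 8347/3600
  2243/720 7897/3600 1031/540

Answer: 3383/720 289/75 301/90
17971/4800 19631/6000 8347/3600
2243/720 7897/3600 1031/540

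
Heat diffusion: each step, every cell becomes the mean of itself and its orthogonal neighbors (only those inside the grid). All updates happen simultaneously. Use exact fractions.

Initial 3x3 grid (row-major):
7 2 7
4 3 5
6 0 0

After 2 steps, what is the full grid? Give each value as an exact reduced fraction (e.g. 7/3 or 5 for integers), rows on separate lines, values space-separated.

Answer: 169/36 331/80 79/18
58/15 371/100 773/240
127/36 201/80 23/9

Derivation:
After step 1:
  13/3 19/4 14/3
  5 14/5 15/4
  10/3 9/4 5/3
After step 2:
  169/36 331/80 79/18
  58/15 371/100 773/240
  127/36 201/80 23/9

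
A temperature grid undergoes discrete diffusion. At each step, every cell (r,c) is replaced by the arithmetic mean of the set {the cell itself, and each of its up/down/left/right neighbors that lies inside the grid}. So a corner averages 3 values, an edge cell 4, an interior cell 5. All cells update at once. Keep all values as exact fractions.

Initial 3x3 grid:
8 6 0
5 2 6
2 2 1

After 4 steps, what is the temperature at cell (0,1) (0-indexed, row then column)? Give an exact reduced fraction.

Step 1: cell (0,1) = 4
Step 2: cell (0,1) = 139/30
Step 3: cell (0,1) = 14581/3600
Step 4: cell (0,1) = 54827/13500
Full grid after step 4:
  544159/129600 54827/13500 157753/43200
  3405803/864000 1274161/360000 975101/288000
  37007/10800 937351/288000 2002/675

Answer: 54827/13500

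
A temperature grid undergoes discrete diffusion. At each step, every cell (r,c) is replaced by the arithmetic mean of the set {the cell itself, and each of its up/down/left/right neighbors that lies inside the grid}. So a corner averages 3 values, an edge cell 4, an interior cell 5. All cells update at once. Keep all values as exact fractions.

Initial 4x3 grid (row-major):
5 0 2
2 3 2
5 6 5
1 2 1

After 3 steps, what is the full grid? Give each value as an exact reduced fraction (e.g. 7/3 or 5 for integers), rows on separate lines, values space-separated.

Answer: 5831/2160 18973/7200 637/270
22763/7200 17179/6000 5147/1800
22903/7200 19619/6000 10889/3600
6787/2160 21683/7200 1663/540

Derivation:
After step 1:
  7/3 5/2 4/3
  15/4 13/5 3
  7/2 21/5 7/2
  8/3 5/2 8/3
After step 2:
  103/36 263/120 41/18
  731/240 321/100 313/120
  847/240 163/50 401/120
  26/9 361/120 26/9
After step 3:
  5831/2160 18973/7200 637/270
  22763/7200 17179/6000 5147/1800
  22903/7200 19619/6000 10889/3600
  6787/2160 21683/7200 1663/540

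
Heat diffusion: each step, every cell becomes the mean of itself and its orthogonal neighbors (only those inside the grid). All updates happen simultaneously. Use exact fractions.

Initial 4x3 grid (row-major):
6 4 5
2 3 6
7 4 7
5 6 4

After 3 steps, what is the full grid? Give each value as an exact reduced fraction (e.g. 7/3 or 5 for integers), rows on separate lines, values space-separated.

After step 1:
  4 9/2 5
  9/2 19/5 21/4
  9/2 27/5 21/4
  6 19/4 17/3
After step 2:
  13/3 173/40 59/12
  21/5 469/100 193/40
  51/10 237/50 647/120
  61/12 1309/240 47/9
After step 3:
  1543/360 3653/800 211/45
  5497/1200 1139/250 5947/1200
  5737/1200 30451/6000 18161/3600
  417/80 73799/14400 11569/2160

Answer: 1543/360 3653/800 211/45
5497/1200 1139/250 5947/1200
5737/1200 30451/6000 18161/3600
417/80 73799/14400 11569/2160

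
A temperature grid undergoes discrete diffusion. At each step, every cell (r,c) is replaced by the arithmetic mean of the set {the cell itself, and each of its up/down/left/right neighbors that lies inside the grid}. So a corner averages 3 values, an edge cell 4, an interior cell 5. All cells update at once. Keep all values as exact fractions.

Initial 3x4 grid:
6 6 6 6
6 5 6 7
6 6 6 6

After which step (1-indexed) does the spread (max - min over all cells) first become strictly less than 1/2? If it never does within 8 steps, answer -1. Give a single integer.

Answer: 2

Derivation:
Step 1: max=19/3, min=23/4, spread=7/12
Step 2: max=299/48, min=581/100, spread=503/1200
  -> spread < 1/2 first at step 2
Step 3: max=88661/14400, min=28037/4800, spread=91/288
Step 4: max=5285839/864000, min=253417/43200, spread=217499/864000
Step 5: max=315779741/51840000, min=101553197/17280000, spread=222403/1036800
Step 6: max=18877038919/3110400000, min=6110856823/1036800000, spread=10889369/62208000
Step 7: max=1129718824421/186624000000, min=367396269557/62208000000, spread=110120063/746496000
Step 8: max=67632010502239/11197440000000, min=22088782267663/3732480000000, spread=5462654797/44789760000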